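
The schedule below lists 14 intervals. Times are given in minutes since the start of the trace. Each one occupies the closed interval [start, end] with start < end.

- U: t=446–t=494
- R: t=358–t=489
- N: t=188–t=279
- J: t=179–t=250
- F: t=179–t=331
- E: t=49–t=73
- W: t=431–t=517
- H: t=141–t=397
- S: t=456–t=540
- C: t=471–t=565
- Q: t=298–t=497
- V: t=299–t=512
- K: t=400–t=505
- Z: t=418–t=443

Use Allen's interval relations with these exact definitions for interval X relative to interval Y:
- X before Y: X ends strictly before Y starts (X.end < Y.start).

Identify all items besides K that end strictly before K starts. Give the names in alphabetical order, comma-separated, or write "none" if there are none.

Target K = [t=400, t=505].
C [t=471, t=565] → overlapped-by → no.
E [t=49, t=73] → before → yes.
F [t=179, t=331] → before → yes.
H [t=141, t=397] → before → yes.
J [t=179, t=250] → before → yes.
N [t=188, t=279] → before → yes.
Q [t=298, t=497] → overlaps → no.
R [t=358, t=489] → overlaps → no.
S [t=456, t=540] → overlapped-by → no.
U [t=446, t=494] → during → no.
V [t=299, t=512] → contains → no.
W [t=431, t=517] → overlapped-by → no.
Z [t=418, t=443] → during → no.
Result: E, F, H, J, N.

E, F, H, J, N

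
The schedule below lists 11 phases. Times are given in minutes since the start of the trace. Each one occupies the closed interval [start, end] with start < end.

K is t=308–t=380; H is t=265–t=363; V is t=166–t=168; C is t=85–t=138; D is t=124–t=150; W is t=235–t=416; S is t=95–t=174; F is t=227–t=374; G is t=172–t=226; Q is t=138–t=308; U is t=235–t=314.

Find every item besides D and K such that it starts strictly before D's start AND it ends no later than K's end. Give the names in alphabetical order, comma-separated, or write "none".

C, S

Conditions: its start is strictly before D's start (X.start < t=124) AND its end is no later than K's end (X.end <= t=380).
C: start t=85 < t=124? ✓; end t=138 <= t=380? ✓ → yes.
F: start t=227 < t=124? ✗; end t=374 <= t=380? ✓ → no.
G: start t=172 < t=124? ✗; end t=226 <= t=380? ✓ → no.
H: start t=265 < t=124? ✗; end t=363 <= t=380? ✓ → no.
Q: start t=138 < t=124? ✗; end t=308 <= t=380? ✓ → no.
S: start t=95 < t=124? ✓; end t=174 <= t=380? ✓ → yes.
U: start t=235 < t=124? ✗; end t=314 <= t=380? ✓ → no.
V: start t=166 < t=124? ✗; end t=168 <= t=380? ✓ → no.
W: start t=235 < t=124? ✗; end t=416 <= t=380? ✗ → no.
Result: C, S.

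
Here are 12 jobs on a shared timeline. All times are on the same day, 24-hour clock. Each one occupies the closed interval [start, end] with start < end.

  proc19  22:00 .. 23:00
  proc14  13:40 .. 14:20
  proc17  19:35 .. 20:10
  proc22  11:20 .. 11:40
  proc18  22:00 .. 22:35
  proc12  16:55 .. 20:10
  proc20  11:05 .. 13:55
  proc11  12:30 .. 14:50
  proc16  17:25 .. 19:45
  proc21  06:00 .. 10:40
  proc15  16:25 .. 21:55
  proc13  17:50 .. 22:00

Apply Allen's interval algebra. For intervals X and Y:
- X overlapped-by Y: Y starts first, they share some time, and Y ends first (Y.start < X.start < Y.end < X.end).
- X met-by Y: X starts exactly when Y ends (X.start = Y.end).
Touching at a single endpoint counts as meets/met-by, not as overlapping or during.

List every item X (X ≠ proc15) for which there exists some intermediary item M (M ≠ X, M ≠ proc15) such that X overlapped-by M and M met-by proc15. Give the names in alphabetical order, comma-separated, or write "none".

none

Target proc15 = [16:25, 21:55].
Intermediaries M with M met-by proc15: none.
Union: none.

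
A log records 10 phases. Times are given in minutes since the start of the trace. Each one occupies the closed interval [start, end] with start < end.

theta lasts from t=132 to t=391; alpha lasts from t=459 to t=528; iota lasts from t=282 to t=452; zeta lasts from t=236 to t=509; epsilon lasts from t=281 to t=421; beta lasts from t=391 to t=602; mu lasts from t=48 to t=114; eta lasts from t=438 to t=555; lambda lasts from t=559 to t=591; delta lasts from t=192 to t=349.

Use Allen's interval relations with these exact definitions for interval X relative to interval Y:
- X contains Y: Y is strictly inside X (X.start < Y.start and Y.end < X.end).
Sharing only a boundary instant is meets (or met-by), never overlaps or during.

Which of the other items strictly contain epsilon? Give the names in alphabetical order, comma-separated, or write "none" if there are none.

Target epsilon = [t=281, t=421].
alpha [t=459, t=528] → after → no.
beta [t=391, t=602] → overlapped-by → no.
delta [t=192, t=349] → overlaps → no.
eta [t=438, t=555] → after → no.
iota [t=282, t=452] → overlapped-by → no.
lambda [t=559, t=591] → after → no.
mu [t=48, t=114] → before → no.
theta [t=132, t=391] → overlaps → no.
zeta [t=236, t=509] → contains → yes.
Result: zeta.

zeta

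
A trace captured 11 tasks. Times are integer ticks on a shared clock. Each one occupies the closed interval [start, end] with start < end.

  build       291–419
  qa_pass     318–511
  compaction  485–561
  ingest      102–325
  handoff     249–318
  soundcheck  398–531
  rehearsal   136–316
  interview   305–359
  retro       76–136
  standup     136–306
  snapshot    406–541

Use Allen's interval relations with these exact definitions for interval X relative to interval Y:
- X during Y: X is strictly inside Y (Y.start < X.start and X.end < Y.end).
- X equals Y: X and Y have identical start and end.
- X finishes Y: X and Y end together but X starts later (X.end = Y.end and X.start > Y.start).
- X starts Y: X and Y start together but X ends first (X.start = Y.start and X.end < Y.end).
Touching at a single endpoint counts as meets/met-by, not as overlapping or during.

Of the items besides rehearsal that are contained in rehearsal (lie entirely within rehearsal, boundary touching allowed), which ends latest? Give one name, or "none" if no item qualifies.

standup

Target rehearsal = [136, 316].
build [291, 419] → overlapped-by → excluded.
compaction [485, 561] → after → excluded.
handoff [249, 318] → overlapped-by → excluded.
ingest [102, 325] → contains → excluded.
interview [305, 359] → overlapped-by → excluded.
qa_pass [318, 511] → after → excluded.
retro [76, 136] → meets → excluded.
snapshot [406, 541] → after → excluded.
soundcheck [398, 531] → after → excluded.
standup [136, 306] → starts → candidate.
Among candidates, latest end is 306 → standup.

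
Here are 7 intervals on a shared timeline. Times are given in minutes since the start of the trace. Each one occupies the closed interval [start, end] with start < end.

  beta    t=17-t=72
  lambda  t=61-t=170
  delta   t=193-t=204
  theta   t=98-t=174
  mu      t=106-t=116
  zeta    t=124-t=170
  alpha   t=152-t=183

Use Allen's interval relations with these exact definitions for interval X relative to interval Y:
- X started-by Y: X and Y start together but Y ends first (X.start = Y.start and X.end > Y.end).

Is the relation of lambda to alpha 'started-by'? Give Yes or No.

No

lambda = [t=61, t=170], alpha = [t=152, t=183].
Actual relation of lambda to alpha: overlaps.
Asked whether 'started-by' holds → No.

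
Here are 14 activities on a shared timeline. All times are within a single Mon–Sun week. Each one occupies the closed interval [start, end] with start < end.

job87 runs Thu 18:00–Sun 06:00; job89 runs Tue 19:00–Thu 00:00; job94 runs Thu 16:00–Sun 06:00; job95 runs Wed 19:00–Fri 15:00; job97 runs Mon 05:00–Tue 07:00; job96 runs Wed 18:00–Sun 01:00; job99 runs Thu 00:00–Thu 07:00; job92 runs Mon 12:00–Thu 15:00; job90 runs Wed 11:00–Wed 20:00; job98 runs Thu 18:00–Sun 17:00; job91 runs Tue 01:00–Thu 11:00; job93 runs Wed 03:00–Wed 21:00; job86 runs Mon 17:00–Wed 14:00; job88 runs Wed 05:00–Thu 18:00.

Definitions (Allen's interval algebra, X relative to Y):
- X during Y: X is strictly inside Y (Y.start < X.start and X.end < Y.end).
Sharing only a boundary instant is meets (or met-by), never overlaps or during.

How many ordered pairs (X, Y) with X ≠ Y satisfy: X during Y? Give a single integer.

Checking all 182 ordered pairs for relation 'during'; matching pairs in alphabetical order:
(job86, job92): job86 during job92 ✓
(job89, job91): job89 during job91 ✓
(job89, job92): job89 during job92 ✓
(job90, job88): job90 during job88 ✓
(job90, job89): job90 during job89 ✓
(job90, job91): job90 during job91 ✓
(job90, job92): job90 during job92 ✓
(job90, job93): job90 during job93 ✓
(job91, job92): job91 during job92 ✓
(job93, job89): job93 during job89 ✓
(job93, job91): job93 during job91 ✓
(job93, job92): job93 during job92 ✓
(job95, job96): job95 during job96 ✓
(job99, job88): job99 during job88 ✓
(job99, job91): job99 during job91 ✓
(job99, job92): job99 during job92 ✓
(job99, job95): job99 during job95 ✓
(job99, job96): job99 during job96 ✓
Count: 18.

18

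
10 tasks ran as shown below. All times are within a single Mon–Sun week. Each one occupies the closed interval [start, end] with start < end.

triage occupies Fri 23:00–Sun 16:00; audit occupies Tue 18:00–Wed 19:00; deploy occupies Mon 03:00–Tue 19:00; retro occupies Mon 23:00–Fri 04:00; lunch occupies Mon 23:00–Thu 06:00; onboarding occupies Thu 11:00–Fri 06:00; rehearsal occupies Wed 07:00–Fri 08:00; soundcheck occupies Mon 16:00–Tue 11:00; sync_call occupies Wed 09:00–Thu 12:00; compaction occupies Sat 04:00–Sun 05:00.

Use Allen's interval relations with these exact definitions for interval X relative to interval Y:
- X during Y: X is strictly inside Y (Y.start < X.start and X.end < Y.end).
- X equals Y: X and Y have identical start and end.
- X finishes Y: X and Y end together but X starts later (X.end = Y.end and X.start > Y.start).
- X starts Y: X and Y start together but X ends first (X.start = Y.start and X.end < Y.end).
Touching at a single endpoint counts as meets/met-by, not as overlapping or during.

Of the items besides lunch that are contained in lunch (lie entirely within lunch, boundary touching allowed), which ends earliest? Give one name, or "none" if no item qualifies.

audit

Target lunch = [Mon 23:00, Thu 06:00].
audit [Tue 18:00, Wed 19:00] → during → candidate.
compaction [Sat 04:00, Sun 05:00] → after → excluded.
deploy [Mon 03:00, Tue 19:00] → overlaps → excluded.
onboarding [Thu 11:00, Fri 06:00] → after → excluded.
rehearsal [Wed 07:00, Fri 08:00] → overlapped-by → excluded.
retro [Mon 23:00, Fri 04:00] → started-by → excluded.
soundcheck [Mon 16:00, Tue 11:00] → overlaps → excluded.
sync_call [Wed 09:00, Thu 12:00] → overlapped-by → excluded.
triage [Fri 23:00, Sun 16:00] → after → excluded.
Among candidates, earliest end is Wed 19:00 → audit.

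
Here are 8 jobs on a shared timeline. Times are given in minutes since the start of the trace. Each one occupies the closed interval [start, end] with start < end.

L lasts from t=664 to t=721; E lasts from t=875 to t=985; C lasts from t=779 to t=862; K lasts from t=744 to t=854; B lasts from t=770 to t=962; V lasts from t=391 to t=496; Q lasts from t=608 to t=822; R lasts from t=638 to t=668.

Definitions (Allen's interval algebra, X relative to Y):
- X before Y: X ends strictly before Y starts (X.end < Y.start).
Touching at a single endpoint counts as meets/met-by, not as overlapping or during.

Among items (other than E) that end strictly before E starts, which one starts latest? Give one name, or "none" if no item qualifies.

C

Target E = [t=875, t=985].
B [t=770, t=962] → overlaps → excluded.
C [t=779, t=862] → before → candidate.
K [t=744, t=854] → before → candidate.
L [t=664, t=721] → before → candidate.
Q [t=608, t=822] → before → candidate.
R [t=638, t=668] → before → candidate.
V [t=391, t=496] → before → candidate.
Among candidates, latest start is t=779 → C.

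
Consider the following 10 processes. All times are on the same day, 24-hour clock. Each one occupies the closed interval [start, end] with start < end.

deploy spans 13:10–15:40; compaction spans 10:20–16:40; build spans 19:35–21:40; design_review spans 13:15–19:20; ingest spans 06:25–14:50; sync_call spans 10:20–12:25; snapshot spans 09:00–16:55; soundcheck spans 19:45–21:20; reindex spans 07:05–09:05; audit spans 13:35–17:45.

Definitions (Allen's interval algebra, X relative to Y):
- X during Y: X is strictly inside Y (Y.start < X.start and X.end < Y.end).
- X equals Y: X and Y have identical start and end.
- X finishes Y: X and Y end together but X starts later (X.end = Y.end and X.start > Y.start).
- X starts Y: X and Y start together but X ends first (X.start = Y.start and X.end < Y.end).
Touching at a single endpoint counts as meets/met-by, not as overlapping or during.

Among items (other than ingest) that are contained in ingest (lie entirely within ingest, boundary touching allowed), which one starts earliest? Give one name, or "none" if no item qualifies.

reindex

Target ingest = [06:25, 14:50].
audit [13:35, 17:45] → overlapped-by → excluded.
build [19:35, 21:40] → after → excluded.
compaction [10:20, 16:40] → overlapped-by → excluded.
deploy [13:10, 15:40] → overlapped-by → excluded.
design_review [13:15, 19:20] → overlapped-by → excluded.
reindex [07:05, 09:05] → during → candidate.
snapshot [09:00, 16:55] → overlapped-by → excluded.
soundcheck [19:45, 21:20] → after → excluded.
sync_call [10:20, 12:25] → during → candidate.
Among candidates, earliest start is 07:05 → reindex.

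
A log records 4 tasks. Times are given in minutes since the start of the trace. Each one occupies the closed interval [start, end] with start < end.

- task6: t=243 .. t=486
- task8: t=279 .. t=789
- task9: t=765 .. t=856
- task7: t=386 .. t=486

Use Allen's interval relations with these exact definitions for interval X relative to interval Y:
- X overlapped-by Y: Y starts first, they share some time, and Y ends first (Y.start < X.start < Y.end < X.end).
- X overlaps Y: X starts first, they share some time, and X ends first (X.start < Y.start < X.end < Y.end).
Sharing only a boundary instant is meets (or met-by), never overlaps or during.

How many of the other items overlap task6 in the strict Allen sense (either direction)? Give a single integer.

Target task6 = [t=243, t=486].
task7 [t=386, t=486] → finishes → no.
task8 [t=279, t=789] → overlapped-by → counts.
task9 [t=765, t=856] → after → no.
Total: 1.

1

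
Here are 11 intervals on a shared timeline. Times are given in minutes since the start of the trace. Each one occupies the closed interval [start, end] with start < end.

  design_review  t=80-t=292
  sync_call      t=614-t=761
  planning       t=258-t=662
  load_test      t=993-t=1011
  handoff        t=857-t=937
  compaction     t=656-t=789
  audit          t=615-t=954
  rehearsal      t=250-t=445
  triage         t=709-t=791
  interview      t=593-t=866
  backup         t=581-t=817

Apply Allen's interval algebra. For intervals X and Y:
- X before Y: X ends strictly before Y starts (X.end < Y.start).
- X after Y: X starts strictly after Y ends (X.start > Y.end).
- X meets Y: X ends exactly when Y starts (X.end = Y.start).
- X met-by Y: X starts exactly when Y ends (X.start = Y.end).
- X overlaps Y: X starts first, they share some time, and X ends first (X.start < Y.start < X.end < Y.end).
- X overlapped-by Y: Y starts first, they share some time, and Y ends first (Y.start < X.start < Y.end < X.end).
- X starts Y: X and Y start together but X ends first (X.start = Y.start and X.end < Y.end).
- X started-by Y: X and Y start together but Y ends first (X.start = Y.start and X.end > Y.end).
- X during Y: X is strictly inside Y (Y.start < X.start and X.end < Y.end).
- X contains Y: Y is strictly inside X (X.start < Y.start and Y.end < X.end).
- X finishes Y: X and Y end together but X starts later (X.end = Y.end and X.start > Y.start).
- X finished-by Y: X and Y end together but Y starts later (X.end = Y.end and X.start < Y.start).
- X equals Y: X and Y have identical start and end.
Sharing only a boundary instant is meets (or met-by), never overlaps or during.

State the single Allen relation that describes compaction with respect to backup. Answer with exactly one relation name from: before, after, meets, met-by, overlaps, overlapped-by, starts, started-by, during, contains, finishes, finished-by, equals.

compaction = [t=656, t=789]; backup = [t=581, t=817].
Compare endpoints: compaction.start > backup.start, compaction.start < backup.end, compaction.end > backup.start, compaction.end < backup.end.
That pattern is 'during'.

during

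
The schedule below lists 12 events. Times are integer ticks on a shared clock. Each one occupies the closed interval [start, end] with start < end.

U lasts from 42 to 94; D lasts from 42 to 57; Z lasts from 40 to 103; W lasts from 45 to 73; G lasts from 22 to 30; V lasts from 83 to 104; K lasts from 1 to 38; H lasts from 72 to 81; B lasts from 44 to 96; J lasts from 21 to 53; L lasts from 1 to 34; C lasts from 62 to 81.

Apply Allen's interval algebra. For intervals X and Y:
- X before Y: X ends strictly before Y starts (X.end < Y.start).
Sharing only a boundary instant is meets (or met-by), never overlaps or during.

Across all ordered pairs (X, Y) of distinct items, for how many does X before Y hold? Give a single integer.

Checking all 132 ordered pairs for relation 'before'; matching pairs in alphabetical order:
(C, V): C before V ✓
(D, C): D before C ✓
(D, H): D before H ✓
(D, V): D before V ✓
(G, B): G before B ✓
(G, C): G before C ✓
(G, D): G before D ✓
(G, H): G before H ✓
(G, U): G before U ✓
(G, V): G before V ✓
(G, W): G before W ✓
(G, Z): G before Z ✓
(H, V): H before V ✓
(J, C): J before C ✓
(J, H): J before H ✓
(J, V): J before V ✓
(K, B): K before B ✓
(K, C): K before C ✓
(K, D): K before D ✓
(K, H): K before H ✓
(K, U): K before U ✓
(K, V): K before V ✓
(K, W): K before W ✓
(K, Z): K before Z ✓
... plus 9 further pairs not listed.
Count: 33.

33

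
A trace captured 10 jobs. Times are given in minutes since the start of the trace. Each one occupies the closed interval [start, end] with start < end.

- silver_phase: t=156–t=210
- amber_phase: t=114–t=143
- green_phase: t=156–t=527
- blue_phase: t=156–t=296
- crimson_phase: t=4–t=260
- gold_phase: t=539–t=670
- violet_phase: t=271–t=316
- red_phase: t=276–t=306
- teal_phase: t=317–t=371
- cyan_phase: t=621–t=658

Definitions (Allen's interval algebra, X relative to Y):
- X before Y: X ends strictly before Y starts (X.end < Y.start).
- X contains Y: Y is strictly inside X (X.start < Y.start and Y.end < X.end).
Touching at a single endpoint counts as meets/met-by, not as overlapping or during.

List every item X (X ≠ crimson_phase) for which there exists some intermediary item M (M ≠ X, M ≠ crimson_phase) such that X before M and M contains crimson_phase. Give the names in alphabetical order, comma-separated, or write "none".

none

Target crimson_phase = [t=4, t=260].
Intermediaries M with M contains crimson_phase: none.
Union: none.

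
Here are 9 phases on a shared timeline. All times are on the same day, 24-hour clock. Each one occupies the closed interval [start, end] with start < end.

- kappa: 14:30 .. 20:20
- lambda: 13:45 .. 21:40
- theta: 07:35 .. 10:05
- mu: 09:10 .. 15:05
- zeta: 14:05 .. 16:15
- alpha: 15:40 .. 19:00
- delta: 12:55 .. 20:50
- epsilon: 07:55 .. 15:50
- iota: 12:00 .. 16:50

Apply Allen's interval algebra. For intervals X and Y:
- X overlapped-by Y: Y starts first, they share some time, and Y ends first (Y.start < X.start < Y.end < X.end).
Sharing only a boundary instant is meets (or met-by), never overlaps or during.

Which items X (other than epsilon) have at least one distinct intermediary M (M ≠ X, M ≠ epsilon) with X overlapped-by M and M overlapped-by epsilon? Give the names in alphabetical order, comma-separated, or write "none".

alpha, delta, kappa, lambda

Target epsilon = [07:55, 15:50].
Intermediaries M with M overlapped-by epsilon: alpha, delta, iota, kappa, lambda, zeta.
Via alpha — items with X overlapped-by alpha: none.
Via delta — items with X overlapped-by delta: lambda.
Via iota — items with X overlapped-by iota: alpha, delta, kappa, lambda.
Via kappa — items with X overlapped-by kappa: none.
Via lambda — items with X overlapped-by lambda: none.
Via zeta — items with X overlapped-by zeta: alpha, kappa.
Union: alpha, delta, kappa, lambda.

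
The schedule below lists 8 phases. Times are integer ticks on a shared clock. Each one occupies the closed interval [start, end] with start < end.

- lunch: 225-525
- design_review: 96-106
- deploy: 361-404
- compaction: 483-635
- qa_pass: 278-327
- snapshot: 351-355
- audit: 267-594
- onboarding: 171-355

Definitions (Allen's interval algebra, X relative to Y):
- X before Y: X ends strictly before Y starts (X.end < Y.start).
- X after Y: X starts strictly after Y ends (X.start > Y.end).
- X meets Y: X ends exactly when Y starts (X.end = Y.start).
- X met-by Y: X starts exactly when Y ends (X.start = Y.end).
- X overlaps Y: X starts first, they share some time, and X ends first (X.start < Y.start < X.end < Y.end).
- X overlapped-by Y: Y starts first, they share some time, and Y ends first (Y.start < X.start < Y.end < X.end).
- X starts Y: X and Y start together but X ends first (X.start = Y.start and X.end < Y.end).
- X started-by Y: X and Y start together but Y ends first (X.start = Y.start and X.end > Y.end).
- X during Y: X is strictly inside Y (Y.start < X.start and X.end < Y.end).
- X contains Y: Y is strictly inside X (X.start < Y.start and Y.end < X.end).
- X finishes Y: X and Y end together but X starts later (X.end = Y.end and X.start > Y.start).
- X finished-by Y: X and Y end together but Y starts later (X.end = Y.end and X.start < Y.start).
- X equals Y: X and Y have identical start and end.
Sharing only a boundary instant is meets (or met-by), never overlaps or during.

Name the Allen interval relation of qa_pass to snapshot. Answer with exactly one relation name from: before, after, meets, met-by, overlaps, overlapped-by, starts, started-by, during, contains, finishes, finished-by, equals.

before

qa_pass = [278, 327]; snapshot = [351, 355].
Compare endpoints: qa_pass.start < snapshot.start, qa_pass.start < snapshot.end, qa_pass.end < snapshot.start, qa_pass.end < snapshot.end.
That pattern is 'before'.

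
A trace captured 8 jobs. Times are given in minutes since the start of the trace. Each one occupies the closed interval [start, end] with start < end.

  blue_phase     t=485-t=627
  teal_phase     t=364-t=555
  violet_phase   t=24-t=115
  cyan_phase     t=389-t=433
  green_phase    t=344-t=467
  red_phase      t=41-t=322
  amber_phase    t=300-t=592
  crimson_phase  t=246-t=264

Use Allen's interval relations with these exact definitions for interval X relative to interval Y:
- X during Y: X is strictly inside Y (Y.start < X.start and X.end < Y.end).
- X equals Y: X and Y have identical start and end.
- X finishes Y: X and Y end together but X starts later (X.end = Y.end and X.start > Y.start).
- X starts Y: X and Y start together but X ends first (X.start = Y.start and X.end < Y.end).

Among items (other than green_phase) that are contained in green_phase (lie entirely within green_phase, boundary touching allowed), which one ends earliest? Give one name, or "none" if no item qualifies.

Target green_phase = [t=344, t=467].
amber_phase [t=300, t=592] → contains → excluded.
blue_phase [t=485, t=627] → after → excluded.
crimson_phase [t=246, t=264] → before → excluded.
cyan_phase [t=389, t=433] → during → candidate.
red_phase [t=41, t=322] → before → excluded.
teal_phase [t=364, t=555] → overlapped-by → excluded.
violet_phase [t=24, t=115] → before → excluded.
Among candidates, earliest end is t=433 → cyan_phase.

cyan_phase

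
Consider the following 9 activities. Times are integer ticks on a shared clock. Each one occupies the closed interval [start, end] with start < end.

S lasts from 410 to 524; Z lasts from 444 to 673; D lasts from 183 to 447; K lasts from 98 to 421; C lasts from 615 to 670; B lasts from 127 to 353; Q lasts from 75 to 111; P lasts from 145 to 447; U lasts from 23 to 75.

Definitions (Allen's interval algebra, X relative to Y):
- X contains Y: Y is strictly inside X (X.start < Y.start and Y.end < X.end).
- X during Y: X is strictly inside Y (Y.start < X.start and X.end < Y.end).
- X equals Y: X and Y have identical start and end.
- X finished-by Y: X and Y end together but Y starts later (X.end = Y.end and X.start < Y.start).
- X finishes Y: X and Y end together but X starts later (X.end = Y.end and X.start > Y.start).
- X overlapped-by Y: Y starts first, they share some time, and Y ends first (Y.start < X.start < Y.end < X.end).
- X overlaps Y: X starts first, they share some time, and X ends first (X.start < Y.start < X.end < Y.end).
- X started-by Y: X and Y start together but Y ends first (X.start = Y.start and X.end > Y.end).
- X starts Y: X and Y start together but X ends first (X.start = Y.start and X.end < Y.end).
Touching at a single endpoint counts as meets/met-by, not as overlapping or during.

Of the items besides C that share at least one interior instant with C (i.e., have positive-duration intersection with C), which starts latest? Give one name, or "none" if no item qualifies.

Target C = [615, 670].
B [127, 353] → before → excluded.
D [183, 447] → before → excluded.
K [98, 421] → before → excluded.
P [145, 447] → before → excluded.
Q [75, 111] → before → excluded.
S [410, 524] → before → excluded.
U [23, 75] → before → excluded.
Z [444, 673] → contains → candidate.
Among candidates, latest start is 444 → Z.

Z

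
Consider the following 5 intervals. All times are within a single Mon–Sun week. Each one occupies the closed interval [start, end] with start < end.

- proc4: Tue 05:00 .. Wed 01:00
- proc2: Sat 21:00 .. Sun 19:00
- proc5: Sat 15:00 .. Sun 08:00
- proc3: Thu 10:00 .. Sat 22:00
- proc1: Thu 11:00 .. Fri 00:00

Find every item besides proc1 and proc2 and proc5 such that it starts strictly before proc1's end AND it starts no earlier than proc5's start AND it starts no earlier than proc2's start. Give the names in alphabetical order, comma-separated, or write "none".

none

Conditions: its start is strictly before proc1's end (X.start < Fri 00:00) AND its start is no earlier than proc5's start (X.start >= Sat 15:00) AND its start is no earlier than proc2's start (X.start >= Sat 21:00).
proc3: start Thu 10:00 < Fri 00:00? ✓; start Thu 10:00 >= Sat 15:00? ✗; start Thu 10:00 >= Sat 21:00? ✗ → no.
proc4: start Tue 05:00 < Fri 00:00? ✓; start Tue 05:00 >= Sat 15:00? ✗; start Tue 05:00 >= Sat 21:00? ✗ → no.
Result: none.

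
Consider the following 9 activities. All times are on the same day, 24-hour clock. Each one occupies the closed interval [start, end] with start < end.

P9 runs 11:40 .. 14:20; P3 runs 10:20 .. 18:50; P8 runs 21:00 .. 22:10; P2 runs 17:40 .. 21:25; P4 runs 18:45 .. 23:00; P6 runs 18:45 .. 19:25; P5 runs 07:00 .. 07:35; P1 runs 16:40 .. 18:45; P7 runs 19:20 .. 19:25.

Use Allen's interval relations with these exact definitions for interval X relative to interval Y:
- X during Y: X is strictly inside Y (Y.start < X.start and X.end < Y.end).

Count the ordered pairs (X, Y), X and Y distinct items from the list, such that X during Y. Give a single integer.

Checking all 72 ordered pairs for relation 'during'; matching pairs in alphabetical order:
(P1, P3): P1 during P3 ✓
(P6, P2): P6 during P2 ✓
(P7, P2): P7 during P2 ✓
(P7, P4): P7 during P4 ✓
(P8, P4): P8 during P4 ✓
(P9, P3): P9 during P3 ✓
Count: 6.

6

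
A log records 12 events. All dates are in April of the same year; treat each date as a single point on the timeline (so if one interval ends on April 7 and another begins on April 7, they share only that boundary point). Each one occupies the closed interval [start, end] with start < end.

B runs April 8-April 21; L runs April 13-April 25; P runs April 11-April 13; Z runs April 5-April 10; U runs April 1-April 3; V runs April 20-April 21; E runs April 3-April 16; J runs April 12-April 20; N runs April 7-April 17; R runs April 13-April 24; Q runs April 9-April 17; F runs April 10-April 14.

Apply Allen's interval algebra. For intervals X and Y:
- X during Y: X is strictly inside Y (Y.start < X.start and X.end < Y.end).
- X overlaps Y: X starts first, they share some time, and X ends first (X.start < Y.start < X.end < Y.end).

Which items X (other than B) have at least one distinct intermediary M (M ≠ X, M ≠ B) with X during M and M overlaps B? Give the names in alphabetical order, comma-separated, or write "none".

Target B = [April 8, April 21].
Intermediaries M with M overlaps B: E, N, Z.
Via E — items with X during E: F, P, Z.
Via N — items with X during N: F, P.
Via Z — items with X during Z: none.
Union: F, P, Z.

F, P, Z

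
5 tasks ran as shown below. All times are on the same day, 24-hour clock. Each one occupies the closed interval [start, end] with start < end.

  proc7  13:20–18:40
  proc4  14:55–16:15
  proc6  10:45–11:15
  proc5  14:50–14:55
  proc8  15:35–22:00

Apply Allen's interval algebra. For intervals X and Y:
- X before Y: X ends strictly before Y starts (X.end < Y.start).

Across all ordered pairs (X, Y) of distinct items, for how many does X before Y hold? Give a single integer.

Checking all 20 ordered pairs for relation 'before'; matching pairs in alphabetical order:
(proc5, proc8): proc5 before proc8 ✓
(proc6, proc4): proc6 before proc4 ✓
(proc6, proc5): proc6 before proc5 ✓
(proc6, proc7): proc6 before proc7 ✓
(proc6, proc8): proc6 before proc8 ✓
Count: 5.

5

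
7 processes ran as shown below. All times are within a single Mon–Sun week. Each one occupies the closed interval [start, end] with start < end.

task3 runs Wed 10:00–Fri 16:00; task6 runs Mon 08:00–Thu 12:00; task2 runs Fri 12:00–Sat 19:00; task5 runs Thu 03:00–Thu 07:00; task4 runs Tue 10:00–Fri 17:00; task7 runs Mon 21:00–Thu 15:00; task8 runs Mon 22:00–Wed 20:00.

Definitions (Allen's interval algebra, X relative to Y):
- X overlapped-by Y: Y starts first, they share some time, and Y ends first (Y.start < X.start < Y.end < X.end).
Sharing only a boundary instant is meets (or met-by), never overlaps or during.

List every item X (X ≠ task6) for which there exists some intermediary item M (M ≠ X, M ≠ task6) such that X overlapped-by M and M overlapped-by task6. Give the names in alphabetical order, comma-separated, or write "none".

Target task6 = [Mon 08:00, Thu 12:00].
Intermediaries M with M overlapped-by task6: task3, task4, task7.
Via task3 — items with X overlapped-by task3: task2.
Via task4 — items with X overlapped-by task4: task2.
Via task7 — items with X overlapped-by task7: task3, task4.
Union: task2, task3, task4.

task2, task3, task4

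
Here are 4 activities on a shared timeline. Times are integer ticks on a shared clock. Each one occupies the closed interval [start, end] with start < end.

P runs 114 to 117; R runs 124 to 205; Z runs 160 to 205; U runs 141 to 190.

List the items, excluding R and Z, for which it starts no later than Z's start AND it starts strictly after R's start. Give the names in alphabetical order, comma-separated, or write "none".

U

Conditions: its start is no later than Z's start (X.start <= 160) AND its start is strictly after R's start (X.start > 124).
P: start 114 <= 160? ✓; start 114 > 124? ✗ → no.
U: start 141 <= 160? ✓; start 141 > 124? ✓ → yes.
Result: U.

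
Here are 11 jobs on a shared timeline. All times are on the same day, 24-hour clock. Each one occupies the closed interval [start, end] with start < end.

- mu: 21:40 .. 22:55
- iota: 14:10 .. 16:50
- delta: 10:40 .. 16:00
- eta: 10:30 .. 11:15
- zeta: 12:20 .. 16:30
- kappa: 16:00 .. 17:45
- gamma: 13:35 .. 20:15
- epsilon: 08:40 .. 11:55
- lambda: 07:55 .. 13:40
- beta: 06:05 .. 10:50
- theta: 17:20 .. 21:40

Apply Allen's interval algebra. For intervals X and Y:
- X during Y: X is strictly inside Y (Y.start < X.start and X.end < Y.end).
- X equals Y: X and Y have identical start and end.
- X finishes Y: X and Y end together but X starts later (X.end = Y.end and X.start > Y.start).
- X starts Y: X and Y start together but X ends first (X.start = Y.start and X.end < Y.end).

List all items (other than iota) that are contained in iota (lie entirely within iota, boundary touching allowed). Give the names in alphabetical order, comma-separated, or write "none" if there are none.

Target iota = [14:10, 16:50].
beta [06:05, 10:50] → before → no.
delta [10:40, 16:00] → overlaps → no.
epsilon [08:40, 11:55] → before → no.
eta [10:30, 11:15] → before → no.
gamma [13:35, 20:15] → contains → no.
kappa [16:00, 17:45] → overlapped-by → no.
lambda [07:55, 13:40] → before → no.
mu [21:40, 22:55] → after → no.
theta [17:20, 21:40] → after → no.
zeta [12:20, 16:30] → overlaps → no.
Result: none.

none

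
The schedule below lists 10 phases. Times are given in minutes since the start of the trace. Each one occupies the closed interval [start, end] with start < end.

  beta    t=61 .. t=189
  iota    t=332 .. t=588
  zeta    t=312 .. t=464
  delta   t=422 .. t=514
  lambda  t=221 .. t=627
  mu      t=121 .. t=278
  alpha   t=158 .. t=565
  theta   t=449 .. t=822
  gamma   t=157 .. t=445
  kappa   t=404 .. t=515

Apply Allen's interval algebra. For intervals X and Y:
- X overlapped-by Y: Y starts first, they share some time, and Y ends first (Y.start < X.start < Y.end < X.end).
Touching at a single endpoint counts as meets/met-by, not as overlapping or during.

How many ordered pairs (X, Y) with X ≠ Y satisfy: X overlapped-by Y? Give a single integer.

23

Checking all 90 ordered pairs for relation 'overlapped-by'; matching pairs in alphabetical order:
(alpha, beta): alpha overlapped-by beta ✓
(alpha, gamma): alpha overlapped-by gamma ✓
(alpha, mu): alpha overlapped-by mu ✓
(delta, gamma): delta overlapped-by gamma ✓
(delta, zeta): delta overlapped-by zeta ✓
(gamma, beta): gamma overlapped-by beta ✓
(gamma, mu): gamma overlapped-by mu ✓
(iota, alpha): iota overlapped-by alpha ✓
(iota, gamma): iota overlapped-by gamma ✓
(iota, zeta): iota overlapped-by zeta ✓
(kappa, gamma): kappa overlapped-by gamma ✓
(kappa, zeta): kappa overlapped-by zeta ✓
(lambda, alpha): lambda overlapped-by alpha ✓
(lambda, gamma): lambda overlapped-by gamma ✓
(lambda, mu): lambda overlapped-by mu ✓
(mu, beta): mu overlapped-by beta ✓
(theta, alpha): theta overlapped-by alpha ✓
(theta, delta): theta overlapped-by delta ✓
(theta, iota): theta overlapped-by iota ✓
(theta, kappa): theta overlapped-by kappa ✓
(theta, lambda): theta overlapped-by lambda ✓
(theta, zeta): theta overlapped-by zeta ✓
(zeta, gamma): zeta overlapped-by gamma ✓
Count: 23.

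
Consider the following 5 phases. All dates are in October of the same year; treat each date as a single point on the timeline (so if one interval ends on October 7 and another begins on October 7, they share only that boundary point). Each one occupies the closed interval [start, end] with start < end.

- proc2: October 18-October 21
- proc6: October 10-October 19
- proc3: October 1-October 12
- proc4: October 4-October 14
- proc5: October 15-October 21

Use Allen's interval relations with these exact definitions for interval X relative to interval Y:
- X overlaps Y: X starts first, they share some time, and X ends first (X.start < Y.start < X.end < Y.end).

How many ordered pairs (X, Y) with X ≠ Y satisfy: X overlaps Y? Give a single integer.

5

Checking all 20 ordered pairs for relation 'overlaps'; matching pairs in alphabetical order:
(proc3, proc4): proc3 overlaps proc4 ✓
(proc3, proc6): proc3 overlaps proc6 ✓
(proc4, proc6): proc4 overlaps proc6 ✓
(proc6, proc2): proc6 overlaps proc2 ✓
(proc6, proc5): proc6 overlaps proc5 ✓
Count: 5.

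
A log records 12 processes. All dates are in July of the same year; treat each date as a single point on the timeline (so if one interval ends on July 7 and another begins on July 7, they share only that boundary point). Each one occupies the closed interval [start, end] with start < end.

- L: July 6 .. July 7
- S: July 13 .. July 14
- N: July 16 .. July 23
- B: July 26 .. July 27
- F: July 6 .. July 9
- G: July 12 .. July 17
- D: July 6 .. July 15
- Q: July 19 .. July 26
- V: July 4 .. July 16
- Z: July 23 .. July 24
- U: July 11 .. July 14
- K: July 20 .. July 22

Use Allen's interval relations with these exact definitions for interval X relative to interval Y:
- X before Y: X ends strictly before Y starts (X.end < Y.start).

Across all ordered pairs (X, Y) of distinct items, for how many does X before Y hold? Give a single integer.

Checking all 132 ordered pairs for relation 'before'; matching pairs in alphabetical order:
(D, B): D before B ✓
(D, K): D before K ✓
(D, N): D before N ✓
(D, Q): D before Q ✓
(D, Z): D before Z ✓
(F, B): F before B ✓
(F, G): F before G ✓
(F, K): F before K ✓
(F, N): F before N ✓
(F, Q): F before Q ✓
(F, S): F before S ✓
(F, U): F before U ✓
(F, Z): F before Z ✓
(G, B): G before B ✓
(G, K): G before K ✓
(G, Q): G before Q ✓
(G, Z): G before Z ✓
(K, B): K before B ✓
(K, Z): K before Z ✓
(L, B): L before B ✓
(L, G): L before G ✓
(L, K): L before K ✓
(L, N): L before N ✓
(L, Q): L before Q ✓
... plus 19 further pairs not listed.
Count: 43.

43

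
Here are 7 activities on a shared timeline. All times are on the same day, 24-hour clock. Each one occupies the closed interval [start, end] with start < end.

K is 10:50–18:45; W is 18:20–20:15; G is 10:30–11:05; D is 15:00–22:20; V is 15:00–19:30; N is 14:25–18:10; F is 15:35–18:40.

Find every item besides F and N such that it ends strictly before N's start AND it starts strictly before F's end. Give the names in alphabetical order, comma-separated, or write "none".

G

Conditions: its end is strictly before N's start (X.end < 14:25) AND its start is strictly before F's end (X.start < 18:40).
D: end 22:20 < 14:25? ✗; start 15:00 < 18:40? ✓ → no.
G: end 11:05 < 14:25? ✓; start 10:30 < 18:40? ✓ → yes.
K: end 18:45 < 14:25? ✗; start 10:50 < 18:40? ✓ → no.
V: end 19:30 < 14:25? ✗; start 15:00 < 18:40? ✓ → no.
W: end 20:15 < 14:25? ✗; start 18:20 < 18:40? ✓ → no.
Result: G.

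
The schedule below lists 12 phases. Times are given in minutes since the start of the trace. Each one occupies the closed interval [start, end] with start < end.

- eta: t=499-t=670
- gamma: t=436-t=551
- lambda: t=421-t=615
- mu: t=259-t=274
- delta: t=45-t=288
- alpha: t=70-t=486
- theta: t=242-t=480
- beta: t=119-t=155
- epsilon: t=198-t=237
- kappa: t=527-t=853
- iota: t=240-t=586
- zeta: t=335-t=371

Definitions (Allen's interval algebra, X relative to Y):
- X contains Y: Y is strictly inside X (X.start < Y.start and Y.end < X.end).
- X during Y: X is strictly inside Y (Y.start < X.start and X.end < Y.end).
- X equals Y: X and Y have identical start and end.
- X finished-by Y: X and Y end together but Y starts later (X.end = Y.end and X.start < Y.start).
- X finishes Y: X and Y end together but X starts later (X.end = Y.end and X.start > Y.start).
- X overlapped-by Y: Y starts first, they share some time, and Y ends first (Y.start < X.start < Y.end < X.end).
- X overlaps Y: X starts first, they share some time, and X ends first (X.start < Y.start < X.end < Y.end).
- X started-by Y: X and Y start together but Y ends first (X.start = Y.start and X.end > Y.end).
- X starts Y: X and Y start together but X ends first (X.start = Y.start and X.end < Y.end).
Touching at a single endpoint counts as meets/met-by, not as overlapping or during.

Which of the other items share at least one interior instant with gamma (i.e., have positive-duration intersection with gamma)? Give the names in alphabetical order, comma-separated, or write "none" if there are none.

Target gamma = [t=436, t=551].
alpha [t=70, t=486] → overlaps → yes.
beta [t=119, t=155] → before → no.
delta [t=45, t=288] → before → no.
epsilon [t=198, t=237] → before → no.
eta [t=499, t=670] → overlapped-by → yes.
iota [t=240, t=586] → contains → yes.
kappa [t=527, t=853] → overlapped-by → yes.
lambda [t=421, t=615] → contains → yes.
mu [t=259, t=274] → before → no.
theta [t=242, t=480] → overlaps → yes.
zeta [t=335, t=371] → before → no.
Result: alpha, eta, iota, kappa, lambda, theta.

alpha, eta, iota, kappa, lambda, theta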